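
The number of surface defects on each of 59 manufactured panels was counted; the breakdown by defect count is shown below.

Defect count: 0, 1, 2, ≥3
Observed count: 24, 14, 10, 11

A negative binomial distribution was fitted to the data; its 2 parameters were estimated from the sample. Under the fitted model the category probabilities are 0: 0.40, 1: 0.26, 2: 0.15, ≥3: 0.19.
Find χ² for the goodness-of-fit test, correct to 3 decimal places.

Expected counts E_i = n·p_i: 59×0.40 = 23.6, 59×0.26 = 15.34, 59×0.15 = 8.85, 59×0.19 = 11.21.
cat         O        E   (O−E)²/E
0          24     23.6     0.0068
1          14    15.34     0.1171
2          10     8.85     0.1494
≥3         11    11.21     0.0039
Sum = 0.277

0.277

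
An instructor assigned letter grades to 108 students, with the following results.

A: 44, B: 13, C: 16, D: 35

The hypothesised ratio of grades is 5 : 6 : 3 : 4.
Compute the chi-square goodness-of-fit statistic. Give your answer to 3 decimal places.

26.492

Ratio total = 18. Expected counts: 108×5/18 = 30, 108×6/18 = 36, 108×3/18 = 18, 108×4/18 = 24.
cat         O        E   (O−E)²/E
A          44       30     6.5333
B          13       36    14.6944
C          16       18     0.2222
D          35       24     5.0417
Sum = 26.492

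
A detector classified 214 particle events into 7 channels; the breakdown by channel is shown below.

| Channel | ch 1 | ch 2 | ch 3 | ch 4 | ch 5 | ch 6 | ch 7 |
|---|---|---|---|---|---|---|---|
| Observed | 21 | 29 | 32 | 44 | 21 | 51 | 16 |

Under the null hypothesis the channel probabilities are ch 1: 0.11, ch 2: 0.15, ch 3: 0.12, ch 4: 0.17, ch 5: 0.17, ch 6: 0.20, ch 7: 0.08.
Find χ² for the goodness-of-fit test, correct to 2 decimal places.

11.87

Expected counts E_i = n·p_i: 214×0.11 = 23.54, 214×0.15 = 32.1, 214×0.12 = 25.68, 214×0.17 = 36.38, 214×0.17 = 36.38, 214×0.20 = 42.8, 214×0.08 = 17.12.
ch 1: (21 − 23.54)²/23.54 = 6.4516/23.54 = 0.274
ch 2: (29 − 32.1)²/32.1 = 9.61/32.1 = 0.299
ch 3: (32 − 25.68)²/25.68 = 39.9424/25.68 = 1.555
ch 4: (44 − 36.38)²/36.38 = 58.0644/36.38 = 1.596
ch 5: (21 − 36.38)²/36.38 = 236.5444/36.38 = 6.502
ch 6: (51 − 42.8)²/42.8 = 67.24/42.8 = 1.571
ch 7: (16 − 17.12)²/17.12 = 1.2544/17.12 = 0.073
Sum = 11.87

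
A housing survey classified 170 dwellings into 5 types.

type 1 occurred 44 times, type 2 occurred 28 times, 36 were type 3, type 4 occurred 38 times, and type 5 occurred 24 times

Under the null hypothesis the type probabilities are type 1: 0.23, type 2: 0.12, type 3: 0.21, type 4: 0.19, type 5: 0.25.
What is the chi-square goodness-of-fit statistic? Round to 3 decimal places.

12.507

Expected counts E_i = n·p_i: 170×0.23 = 39.1, 170×0.12 = 20.4, 170×0.21 = 35.7, 170×0.19 = 32.3, 170×0.25 = 42.5.
χ² = (44−39.1)²/39.1 + (28−20.4)²/20.4 + (36−35.7)²/35.7 + (38−32.3)²/32.3 + (24−42.5)²/42.5
   = 0.6141 + 2.8314 + 0.0025 + 1.0059 + 8.0529
Sum = 12.507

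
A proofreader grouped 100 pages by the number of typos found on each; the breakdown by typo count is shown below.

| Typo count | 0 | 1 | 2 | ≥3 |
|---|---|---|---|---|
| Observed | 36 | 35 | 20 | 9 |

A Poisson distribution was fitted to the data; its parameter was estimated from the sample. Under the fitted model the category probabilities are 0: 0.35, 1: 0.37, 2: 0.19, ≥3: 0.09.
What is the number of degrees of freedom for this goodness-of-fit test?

2

There are k = 4 categories and 1 parameter estimated from the data, so df = 4 − 1 − 1 = 2.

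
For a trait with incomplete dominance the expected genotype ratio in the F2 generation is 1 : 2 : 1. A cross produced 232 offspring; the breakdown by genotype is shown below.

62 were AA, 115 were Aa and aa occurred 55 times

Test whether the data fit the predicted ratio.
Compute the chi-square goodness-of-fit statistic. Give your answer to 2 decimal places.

Ratio total = 4. Expected counts: 232×1/4 = 58, 232×2/4 = 116, 232×1/4 = 58.
AA: (62 − 58)²/58 = 16/58 = 0.276
Aa: (115 − 116)²/116 = 1/116 = 0.009
aa: (55 − 58)²/58 = 9/58 = 0.155
Sum = 0.44

0.44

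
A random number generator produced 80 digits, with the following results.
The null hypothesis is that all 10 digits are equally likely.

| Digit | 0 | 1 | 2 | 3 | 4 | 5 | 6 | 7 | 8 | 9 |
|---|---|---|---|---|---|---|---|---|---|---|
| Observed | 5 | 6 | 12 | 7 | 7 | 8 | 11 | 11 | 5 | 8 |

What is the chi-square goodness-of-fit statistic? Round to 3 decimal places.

7.250

Under H₀ each category has probability 1/10, so each expected count is 80/10 = 8.
0: (5 − 8)²/8 = 9/8 = 1.1250
1: (6 − 8)²/8 = 4/8 = 0.5000
2: (12 − 8)²/8 = 16/8 = 2.0000
3: (7 − 8)²/8 = 1/8 = 0.1250
4: (7 − 8)²/8 = 1/8 = 0.1250
5: (8 − 8)²/8 = 0/8 = 0.0000
6: (11 − 8)²/8 = 9/8 = 1.1250
7: (11 − 8)²/8 = 9/8 = 1.1250
8: (5 − 8)²/8 = 9/8 = 1.1250
9: (8 − 8)²/8 = 0/8 = 0.0000
Sum = 7.250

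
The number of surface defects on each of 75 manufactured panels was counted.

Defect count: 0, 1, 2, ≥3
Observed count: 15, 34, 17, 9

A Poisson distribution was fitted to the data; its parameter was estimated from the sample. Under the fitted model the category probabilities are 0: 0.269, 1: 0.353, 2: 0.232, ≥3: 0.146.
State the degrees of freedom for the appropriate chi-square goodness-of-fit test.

There are k = 4 categories and 1 parameter estimated from the data, so df = 4 − 1 − 1 = 2.

2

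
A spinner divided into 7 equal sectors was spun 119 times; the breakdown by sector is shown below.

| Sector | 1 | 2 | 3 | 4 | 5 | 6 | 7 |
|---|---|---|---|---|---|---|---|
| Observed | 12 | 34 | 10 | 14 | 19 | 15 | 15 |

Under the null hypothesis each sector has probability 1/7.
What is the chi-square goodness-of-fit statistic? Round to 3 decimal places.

22.588

Under H₀ each category has probability 1/7, so each expected count is 119/7 = 17.
χ² = (12−17)²/17 + (34−17)²/17 + (10−17)²/17 + (14−17)²/17 + (19−17)²/17 + (15−17)²/17 + (15−17)²/17
   = 1.4706 + 17.0000 + 2.8824 + 0.5294 + 0.2353 + 0.2353 + 0.2353
Sum = 22.588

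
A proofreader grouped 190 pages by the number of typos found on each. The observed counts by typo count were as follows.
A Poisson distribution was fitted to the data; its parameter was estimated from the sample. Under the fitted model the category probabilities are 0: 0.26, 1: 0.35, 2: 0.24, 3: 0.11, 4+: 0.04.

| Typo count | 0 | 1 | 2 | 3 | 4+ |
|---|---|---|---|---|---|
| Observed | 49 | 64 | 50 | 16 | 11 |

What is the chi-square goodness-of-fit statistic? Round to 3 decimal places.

3.192

Expected counts E_i = n·p_i: 190×0.26 = 49.4, 190×0.35 = 66.5, 190×0.24 = 45.6, 190×0.11 = 20.9, 190×0.04 = 7.6.
χ² = (49−49.4)²/49.4 + (64−66.5)²/66.5 + (50−45.6)²/45.6 + (16−20.9)²/20.9 + (11−7.6)²/7.6
   = 0.0032 + 0.0940 + 0.4246 + 1.1488 + 1.5211
Sum = 3.192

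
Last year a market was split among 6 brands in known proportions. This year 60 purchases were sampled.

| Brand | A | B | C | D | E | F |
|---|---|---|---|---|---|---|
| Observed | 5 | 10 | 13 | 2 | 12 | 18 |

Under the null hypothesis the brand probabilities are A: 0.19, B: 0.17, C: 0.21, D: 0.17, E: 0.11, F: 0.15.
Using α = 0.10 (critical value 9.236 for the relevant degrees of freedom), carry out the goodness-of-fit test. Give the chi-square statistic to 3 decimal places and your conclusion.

23.620; reject

Expected counts E_i = n·p_i: 60×0.19 = 11.4, 60×0.17 = 10.2, 60×0.21 = 12.6, 60×0.17 = 10.2, 60×0.11 = 6.6, 60×0.15 = 9.
χ² = (5−11.4)²/11.4 + (10−10.2)²/10.2 + (13−12.6)²/12.6 + (2−10.2)²/10.2 + (12−6.6)²/6.6 + (18−9)²/9
   = 3.5930 + 0.0039 + 0.0127 + 6.5922 + 4.4182 + 9.0000
Sum = 23.620
df = 5. Since 23.620 > 9.236, we reject H₀.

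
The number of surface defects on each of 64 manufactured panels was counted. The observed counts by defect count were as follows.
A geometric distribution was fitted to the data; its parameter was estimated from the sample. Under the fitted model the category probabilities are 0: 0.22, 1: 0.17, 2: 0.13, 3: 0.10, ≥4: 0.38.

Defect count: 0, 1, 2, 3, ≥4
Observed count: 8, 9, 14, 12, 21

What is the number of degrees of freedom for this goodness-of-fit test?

3

There are k = 5 categories and 1 parameter estimated from the data, so df = 5 − 1 − 1 = 3.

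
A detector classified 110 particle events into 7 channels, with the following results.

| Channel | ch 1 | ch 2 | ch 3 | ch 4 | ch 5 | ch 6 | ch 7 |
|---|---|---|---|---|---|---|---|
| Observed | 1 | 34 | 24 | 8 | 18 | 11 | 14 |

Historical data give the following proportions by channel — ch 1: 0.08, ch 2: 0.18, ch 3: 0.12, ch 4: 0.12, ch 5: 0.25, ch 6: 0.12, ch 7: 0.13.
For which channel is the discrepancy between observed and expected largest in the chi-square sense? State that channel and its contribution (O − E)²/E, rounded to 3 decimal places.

ch 2, 10.184

Expected counts E_i = n·p_i: 110×0.08 = 8.8, 110×0.18 = 19.8, 110×0.12 = 13.2, 110×0.12 = 13.2, 110×0.25 = 27.5, 110×0.12 = 13.2, 110×0.13 = 14.3.
ch 1: (1 − 8.8)²/8.8 = 60.84/8.8 = 6.9136
ch 2: (34 − 19.8)²/19.8 = 201.64/19.8 = 10.1838
ch 3: (24 − 13.2)²/13.2 = 116.64/13.2 = 8.8364
ch 4: (8 − 13.2)²/13.2 = 27.04/13.2 = 2.0485
ch 5: (18 − 27.5)²/27.5 = 90.25/27.5 = 3.2818
ch 6: (11 − 13.2)²/13.2 = 4.84/13.2 = 0.3667
ch 7: (14 − 14.3)²/14.3 = 0.09/14.3 = 0.0063
The largest term is for ch 2: 10.184.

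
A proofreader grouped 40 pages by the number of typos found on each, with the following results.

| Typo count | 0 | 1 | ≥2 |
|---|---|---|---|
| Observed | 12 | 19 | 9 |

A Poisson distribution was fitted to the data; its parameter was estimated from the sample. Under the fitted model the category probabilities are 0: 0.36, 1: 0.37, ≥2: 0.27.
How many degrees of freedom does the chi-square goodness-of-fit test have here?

There are k = 3 categories and 1 parameter estimated from the data, so df = 3 − 1 − 1 = 1.

1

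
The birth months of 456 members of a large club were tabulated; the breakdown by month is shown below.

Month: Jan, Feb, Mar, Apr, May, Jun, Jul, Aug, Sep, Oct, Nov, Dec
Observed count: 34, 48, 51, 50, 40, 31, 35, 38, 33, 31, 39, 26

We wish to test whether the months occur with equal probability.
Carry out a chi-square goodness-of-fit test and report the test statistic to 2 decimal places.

18.68

Expected count for each of the 12 categories: 456/12 = 38.
Jan: (34 − 38)²/38 = 16/38 = 0.421
Feb: (48 − 38)²/38 = 100/38 = 2.632
Mar: (51 − 38)²/38 = 169/38 = 4.447
Apr: (50 − 38)²/38 = 144/38 = 3.789
May: (40 − 38)²/38 = 4/38 = 0.105
Jun: (31 − 38)²/38 = 49/38 = 1.289
Jul: (35 − 38)²/38 = 9/38 = 0.237
Aug: (38 − 38)²/38 = 0/38 = 0.000
Sep: (33 − 38)²/38 = 25/38 = 0.658
Oct: (31 − 38)²/38 = 49/38 = 1.289
Nov: (39 − 38)²/38 = 1/38 = 0.026
Dec: (26 − 38)²/38 = 144/38 = 3.789
Sum = 18.68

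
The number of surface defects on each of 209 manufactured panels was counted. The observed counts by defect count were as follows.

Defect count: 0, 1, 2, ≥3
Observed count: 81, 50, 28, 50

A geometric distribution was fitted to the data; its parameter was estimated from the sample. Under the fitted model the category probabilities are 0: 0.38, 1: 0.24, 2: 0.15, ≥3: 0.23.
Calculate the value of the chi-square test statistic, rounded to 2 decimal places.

Expected counts E_i = n·p_i: 209×0.38 = 79.42, 209×0.24 = 50.16, 209×0.15 = 31.35, 209×0.23 = 48.07.
cat         O        E   (O−E)²/E
0          81    79.42      0.031
1          50    50.16      0.001
2          28    31.35      0.358
≥3         50    48.07      0.077
Sum = 0.47

0.47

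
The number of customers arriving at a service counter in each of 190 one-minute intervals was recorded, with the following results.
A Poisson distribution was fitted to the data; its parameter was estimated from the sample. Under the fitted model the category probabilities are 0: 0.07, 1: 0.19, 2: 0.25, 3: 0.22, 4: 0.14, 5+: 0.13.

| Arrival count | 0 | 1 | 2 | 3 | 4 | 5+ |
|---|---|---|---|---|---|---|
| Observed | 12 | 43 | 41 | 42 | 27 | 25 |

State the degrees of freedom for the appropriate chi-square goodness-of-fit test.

There are k = 6 categories and 1 parameter estimated from the data, so df = 6 − 1 − 1 = 4.

4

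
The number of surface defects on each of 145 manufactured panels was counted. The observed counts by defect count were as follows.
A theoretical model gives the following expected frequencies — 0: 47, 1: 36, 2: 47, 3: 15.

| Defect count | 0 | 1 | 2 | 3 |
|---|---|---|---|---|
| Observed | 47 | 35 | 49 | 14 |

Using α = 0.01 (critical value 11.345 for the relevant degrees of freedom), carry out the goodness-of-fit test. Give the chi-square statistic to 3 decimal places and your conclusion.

0.180; do not reject

cat         O        E   (O−E)²/E
0          47       47     0.0000
1          35       36     0.0278
2          49       47     0.0851
3          14       15     0.0667
Sum = 0.180
df = 3. Since 0.180 < 11.345, we do not reject H₀.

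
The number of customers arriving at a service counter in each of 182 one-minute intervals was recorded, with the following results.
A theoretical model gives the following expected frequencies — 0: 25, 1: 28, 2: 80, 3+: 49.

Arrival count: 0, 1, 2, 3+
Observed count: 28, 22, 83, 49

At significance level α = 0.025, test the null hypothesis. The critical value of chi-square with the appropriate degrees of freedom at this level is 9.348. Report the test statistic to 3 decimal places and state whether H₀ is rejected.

1.758; do not reject

cat         O        E   (O−E)²/E
0          28       25     0.3600
1          22       28     1.2857
2          83       80     0.1125
3+         49       49     0.0000
Sum = 1.758
df = 3. Since 1.758 < 9.348, we do not reject H₀.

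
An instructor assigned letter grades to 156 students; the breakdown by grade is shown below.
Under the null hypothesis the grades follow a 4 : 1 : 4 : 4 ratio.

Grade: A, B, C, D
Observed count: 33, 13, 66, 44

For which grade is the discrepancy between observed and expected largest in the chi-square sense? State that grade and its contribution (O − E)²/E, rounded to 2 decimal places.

C, 6.75

Ratio total = 13. Expected counts: 156×4/13 = 48, 156×1/13 = 12, 156×4/13 = 48, 156×4/13 = 48.
A: (33 − 48)²/48 = 225/48 = 4.688
B: (13 − 12)²/12 = 1/12 = 0.083
C: (66 − 48)²/48 = 324/48 = 6.750
D: (44 − 48)²/48 = 16/48 = 0.333
The largest term is for C: 6.75.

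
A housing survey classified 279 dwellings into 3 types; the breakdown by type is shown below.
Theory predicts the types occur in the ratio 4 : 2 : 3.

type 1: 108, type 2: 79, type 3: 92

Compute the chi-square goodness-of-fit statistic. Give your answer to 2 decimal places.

Ratio total = 9. Expected counts: 279×4/9 = 124, 279×2/9 = 62, 279×3/9 = 93.
cat         O        E   (O−E)²/E
type 1    108      124      2.065
type 2     79       62      4.661
type 3     92       93      0.011
Sum = 6.74

6.74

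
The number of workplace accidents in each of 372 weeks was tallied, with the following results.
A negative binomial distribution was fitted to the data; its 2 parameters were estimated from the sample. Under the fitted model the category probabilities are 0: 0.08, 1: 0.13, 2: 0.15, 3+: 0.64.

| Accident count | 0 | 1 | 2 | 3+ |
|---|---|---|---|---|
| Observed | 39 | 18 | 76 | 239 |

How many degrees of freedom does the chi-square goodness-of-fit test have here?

1

There are k = 4 categories and 2 parameters estimated from the data, so df = 4 − 1 − 2 = 1.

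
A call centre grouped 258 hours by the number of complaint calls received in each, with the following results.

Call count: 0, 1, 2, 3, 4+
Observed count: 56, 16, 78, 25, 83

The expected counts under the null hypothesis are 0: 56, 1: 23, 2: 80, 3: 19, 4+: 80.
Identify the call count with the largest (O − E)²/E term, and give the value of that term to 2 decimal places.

1, 2.13

0: (56 − 56)²/56 = 0/56 = 0.000
1: (16 − 23)²/23 = 49/23 = 2.130
2: (78 − 80)²/80 = 4/80 = 0.050
3: (25 − 19)²/19 = 36/19 = 1.895
4+: (83 − 80)²/80 = 9/80 = 0.113
The largest term is for 1: 2.13.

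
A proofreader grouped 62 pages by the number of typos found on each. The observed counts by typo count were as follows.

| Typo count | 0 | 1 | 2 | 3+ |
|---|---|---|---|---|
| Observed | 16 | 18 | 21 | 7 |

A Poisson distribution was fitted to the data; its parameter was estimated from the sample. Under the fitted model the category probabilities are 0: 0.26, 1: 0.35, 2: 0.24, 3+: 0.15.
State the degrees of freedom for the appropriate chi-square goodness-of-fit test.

There are k = 4 categories and 1 parameter estimated from the data, so df = 4 − 1 − 1 = 2.

2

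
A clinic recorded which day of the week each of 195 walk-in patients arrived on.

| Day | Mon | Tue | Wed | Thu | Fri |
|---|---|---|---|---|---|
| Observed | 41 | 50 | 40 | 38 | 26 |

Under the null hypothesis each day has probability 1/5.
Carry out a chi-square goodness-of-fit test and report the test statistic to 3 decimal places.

7.590

Expected count for each of the 5 categories: 195/5 = 39.
χ² = (41−39)²/39 + (50−39)²/39 + (40−39)²/39 + (38−39)²/39 + (26−39)²/39
   = 0.1026 + 3.1026 + 0.0256 + 0.0256 + 4.3333
Sum = 7.590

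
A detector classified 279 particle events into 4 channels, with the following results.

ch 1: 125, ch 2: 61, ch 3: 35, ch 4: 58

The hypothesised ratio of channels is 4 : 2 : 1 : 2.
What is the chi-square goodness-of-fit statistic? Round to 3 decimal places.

Ratio total = 9. Expected counts: 279×4/9 = 124, 279×2/9 = 62, 279×1/9 = 31, 279×2/9 = 62.
ch 1: (125 − 124)²/124 = 1/124 = 0.0081
ch 2: (61 − 62)²/62 = 1/62 = 0.0161
ch 3: (35 − 31)²/31 = 16/31 = 0.5161
ch 4: (58 − 62)²/62 = 16/62 = 0.2581
Sum = 0.798

0.798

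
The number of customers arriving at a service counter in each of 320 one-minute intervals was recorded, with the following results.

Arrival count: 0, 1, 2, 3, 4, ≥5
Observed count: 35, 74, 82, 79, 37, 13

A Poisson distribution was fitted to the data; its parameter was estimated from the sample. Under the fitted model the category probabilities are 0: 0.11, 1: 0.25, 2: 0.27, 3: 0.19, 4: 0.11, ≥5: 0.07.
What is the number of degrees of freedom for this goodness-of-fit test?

4

There are k = 6 categories and 1 parameter estimated from the data, so df = 6 − 1 − 1 = 4.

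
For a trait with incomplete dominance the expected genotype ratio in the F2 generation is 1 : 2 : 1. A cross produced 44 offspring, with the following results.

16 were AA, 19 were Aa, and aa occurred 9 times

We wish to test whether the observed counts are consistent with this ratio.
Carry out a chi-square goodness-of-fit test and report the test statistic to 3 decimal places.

Ratio total = 4. Expected counts: 44×1/4 = 11, 44×2/4 = 22, 44×1/4 = 11.
cat         O        E   (O−E)²/E
AA         16       11     2.2727
Aa         19       22     0.4091
aa          9       11     0.3636
Sum = 3.045

3.045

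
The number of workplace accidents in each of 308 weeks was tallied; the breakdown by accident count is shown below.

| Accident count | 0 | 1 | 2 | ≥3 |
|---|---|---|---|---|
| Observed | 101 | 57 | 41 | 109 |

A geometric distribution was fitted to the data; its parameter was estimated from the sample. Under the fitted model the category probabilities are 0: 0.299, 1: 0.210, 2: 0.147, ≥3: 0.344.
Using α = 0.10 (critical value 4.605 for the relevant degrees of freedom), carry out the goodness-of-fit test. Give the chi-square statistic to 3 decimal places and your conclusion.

2.265; do not reject

Expected counts E_i = n·p_i: 308×0.299 = 92.092, 308×0.210 = 64.68, 308×0.147 = 45.276, 308×0.344 = 105.952.
cat         O        E   (O−E)²/E
0         101   92.092     0.8617
1          57    64.68     0.9119
2          41   45.276     0.4038
≥3        109  105.952     0.0877
Sum = 2.265
df = 2. Since 2.265 < 4.605, we do not reject H₀.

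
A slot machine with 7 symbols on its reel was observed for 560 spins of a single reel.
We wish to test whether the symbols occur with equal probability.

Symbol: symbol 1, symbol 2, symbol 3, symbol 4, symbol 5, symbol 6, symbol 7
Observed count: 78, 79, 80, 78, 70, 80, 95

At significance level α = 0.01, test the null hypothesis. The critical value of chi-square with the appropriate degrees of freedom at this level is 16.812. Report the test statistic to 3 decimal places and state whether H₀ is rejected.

Under H₀ each category has probability 1/7, so each expected count is 560/7 = 80.
symbol 1: (78 − 80)²/80 = 4/80 = 0.0500
symbol 2: (79 − 80)²/80 = 1/80 = 0.0125
symbol 3: (80 − 80)²/80 = 0/80 = 0.0000
symbol 4: (78 − 80)²/80 = 4/80 = 0.0500
symbol 5: (70 − 80)²/80 = 100/80 = 1.2500
symbol 6: (80 − 80)²/80 = 0/80 = 0.0000
symbol 7: (95 − 80)²/80 = 225/80 = 2.8125
Sum = 4.175
df = 6. Since 4.175 < 16.812, we do not reject H₀.

4.175; do not reject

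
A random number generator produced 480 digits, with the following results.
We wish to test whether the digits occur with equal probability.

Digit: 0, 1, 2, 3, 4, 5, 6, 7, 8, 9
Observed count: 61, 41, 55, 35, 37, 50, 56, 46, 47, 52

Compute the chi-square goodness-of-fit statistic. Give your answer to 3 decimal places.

Expected count for each of the 10 categories: 480/10 = 48.
cat         O        E   (O−E)²/E
0          61       48     3.5208
1          41       48     1.0208
2          55       48     1.0208
3          35       48     3.5208
4          37       48     2.5208
5          50       48     0.0833
6          56       48     1.3333
7          46       48     0.0833
8          47       48     0.0208
9          52       48     0.3333
Sum = 13.458

13.458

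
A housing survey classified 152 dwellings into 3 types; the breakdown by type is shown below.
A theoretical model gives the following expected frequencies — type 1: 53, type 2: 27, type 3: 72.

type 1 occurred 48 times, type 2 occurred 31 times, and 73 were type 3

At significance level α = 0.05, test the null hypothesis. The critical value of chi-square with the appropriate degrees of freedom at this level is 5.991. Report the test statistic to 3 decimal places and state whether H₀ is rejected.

cat         O        E   (O−E)²/E
type 1     48       53     0.4717
type 2     31       27     0.5926
type 3     73       72     0.0139
Sum = 1.078
df = 2. Since 1.078 < 5.991, we do not reject H₀.

1.078; do not reject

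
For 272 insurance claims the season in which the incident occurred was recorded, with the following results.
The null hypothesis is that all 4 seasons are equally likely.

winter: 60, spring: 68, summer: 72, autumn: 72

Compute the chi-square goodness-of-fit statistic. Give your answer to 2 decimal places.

Expected count for each of the 4 categories: 272/4 = 68.
cat         O        E   (O−E)²/E
winter     60       68      0.941
spring     68       68      0.000
summer     72       68      0.235
autumn     72       68      0.235
Sum = 1.41

1.41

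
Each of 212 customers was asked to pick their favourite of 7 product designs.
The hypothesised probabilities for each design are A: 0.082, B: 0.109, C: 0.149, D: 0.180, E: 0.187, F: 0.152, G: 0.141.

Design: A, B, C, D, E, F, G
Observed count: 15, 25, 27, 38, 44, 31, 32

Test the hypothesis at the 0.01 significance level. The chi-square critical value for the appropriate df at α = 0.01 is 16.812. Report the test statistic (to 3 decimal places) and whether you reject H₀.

1.823; do not reject

Expected counts E_i = n·p_i: 212×0.082 = 17.384, 212×0.109 = 23.108, 212×0.149 = 31.588, 212×0.180 = 38.16, 212×0.187 = 39.644, 212×0.152 = 32.224, 212×0.141 = 29.892.
χ² = (15−17.384)²/17.384 + (25−23.108)²/23.108 + (27−31.588)²/31.588 + (38−38.16)²/38.16 + (44−39.644)²/39.644 + (31−32.224)²/32.224 + (32−29.892)²/29.892
   = 0.3269 + 0.1549 + 0.6664 + 0.0007 + 0.4786 + 0.0465 + 0.1487
Sum = 1.823
df = 6. Since 1.823 < 16.812, we do not reject H₀.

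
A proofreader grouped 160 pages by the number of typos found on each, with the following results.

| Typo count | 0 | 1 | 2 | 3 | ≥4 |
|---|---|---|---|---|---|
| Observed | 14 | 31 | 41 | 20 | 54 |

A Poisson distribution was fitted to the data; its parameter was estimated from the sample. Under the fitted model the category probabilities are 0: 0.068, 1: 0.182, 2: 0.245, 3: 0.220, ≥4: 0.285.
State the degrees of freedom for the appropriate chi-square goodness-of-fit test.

There are k = 5 categories and 1 parameter estimated from the data, so df = 5 − 1 − 1 = 3.

3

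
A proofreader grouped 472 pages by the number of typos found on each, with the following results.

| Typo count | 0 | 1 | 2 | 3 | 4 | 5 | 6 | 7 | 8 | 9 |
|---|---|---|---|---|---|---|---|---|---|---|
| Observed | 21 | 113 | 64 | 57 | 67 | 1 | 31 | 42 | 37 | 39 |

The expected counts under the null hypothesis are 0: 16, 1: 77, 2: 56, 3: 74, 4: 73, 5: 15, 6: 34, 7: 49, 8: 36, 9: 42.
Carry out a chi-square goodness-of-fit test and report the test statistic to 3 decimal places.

0: (21 − 16)²/16 = 25/16 = 1.5625
1: (113 − 77)²/77 = 1296/77 = 16.8312
2: (64 − 56)²/56 = 64/56 = 1.1429
3: (57 − 74)²/74 = 289/74 = 3.9054
4: (67 − 73)²/73 = 36/73 = 0.4932
5: (1 − 15)²/15 = 196/15 = 13.0667
6: (31 − 34)²/34 = 9/34 = 0.2647
7: (42 − 49)²/49 = 49/49 = 1.0000
8: (37 − 36)²/36 = 1/36 = 0.0278
9: (39 − 42)²/42 = 9/42 = 0.2143
Sum = 38.509

38.509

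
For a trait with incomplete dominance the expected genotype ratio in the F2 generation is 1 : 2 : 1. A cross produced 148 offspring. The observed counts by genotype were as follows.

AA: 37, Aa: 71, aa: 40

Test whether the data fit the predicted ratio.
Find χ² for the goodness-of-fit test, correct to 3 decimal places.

0.365

Ratio total = 4. Expected counts: 148×1/4 = 37, 148×2/4 = 74, 148×1/4 = 37.
χ² = (37−37)²/37 + (71−74)²/74 + (40−37)²/37
   = 0.0000 + 0.1216 + 0.2432
Sum = 0.365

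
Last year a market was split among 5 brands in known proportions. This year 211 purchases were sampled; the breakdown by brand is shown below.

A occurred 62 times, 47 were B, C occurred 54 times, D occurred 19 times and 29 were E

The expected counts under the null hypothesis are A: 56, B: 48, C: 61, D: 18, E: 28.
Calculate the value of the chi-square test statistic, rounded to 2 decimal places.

cat         O        E   (O−E)²/E
A          62       56      0.643
B          47       48      0.021
C          54       61      0.803
D          19       18      0.056
E          29       28      0.036
Sum = 1.56

1.56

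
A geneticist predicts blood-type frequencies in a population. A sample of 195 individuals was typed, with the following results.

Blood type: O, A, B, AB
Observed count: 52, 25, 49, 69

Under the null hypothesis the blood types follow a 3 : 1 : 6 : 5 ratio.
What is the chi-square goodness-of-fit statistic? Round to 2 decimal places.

26.44

Ratio total = 15. Expected counts: 195×3/15 = 39, 195×1/15 = 13, 195×6/15 = 78, 195×5/15 = 65.
O: (52 − 39)²/39 = 169/39 = 4.333
A: (25 − 13)²/13 = 144/13 = 11.077
B: (49 − 78)²/78 = 841/78 = 10.782
AB: (69 − 65)²/65 = 16/65 = 0.246
Sum = 26.44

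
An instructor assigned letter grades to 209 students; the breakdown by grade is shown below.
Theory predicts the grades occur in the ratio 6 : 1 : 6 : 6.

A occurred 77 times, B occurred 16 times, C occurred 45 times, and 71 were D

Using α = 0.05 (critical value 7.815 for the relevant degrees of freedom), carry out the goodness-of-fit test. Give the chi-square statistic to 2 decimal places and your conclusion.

11.17; reject

Ratio total = 19. Expected counts: 209×6/19 = 66, 209×1/19 = 11, 209×6/19 = 66, 209×6/19 = 66.
A: (77 − 66)²/66 = 121/66 = 1.833
B: (16 − 11)²/11 = 25/11 = 2.273
C: (45 − 66)²/66 = 441/66 = 6.682
D: (71 − 66)²/66 = 25/66 = 0.379
Sum = 11.17
df = 3. Since 11.17 > 7.815, we reject H₀.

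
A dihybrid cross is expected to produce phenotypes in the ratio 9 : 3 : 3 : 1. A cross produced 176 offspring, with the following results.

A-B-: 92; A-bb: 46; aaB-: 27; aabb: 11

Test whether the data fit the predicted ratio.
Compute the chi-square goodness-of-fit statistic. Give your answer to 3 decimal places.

6.707

Ratio total = 16. Expected counts: 176×9/16 = 99, 176×3/16 = 33, 176×3/16 = 33, 176×1/16 = 11.
cat         O        E   (O−E)²/E
A-B-       92       99     0.4949
A-bb       46       33     5.1212
aaB-       27       33     1.0909
aabb       11       11     0.0000
Sum = 6.707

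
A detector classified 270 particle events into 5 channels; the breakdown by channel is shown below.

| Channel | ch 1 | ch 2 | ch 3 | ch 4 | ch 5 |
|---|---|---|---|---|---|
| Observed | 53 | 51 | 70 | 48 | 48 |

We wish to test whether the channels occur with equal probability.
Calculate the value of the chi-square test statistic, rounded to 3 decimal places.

Expected count for each of the 5 categories: 270/5 = 54.
ch 1: (53 − 54)²/54 = 1/54 = 0.0185
ch 2: (51 − 54)²/54 = 9/54 = 0.1667
ch 3: (70 − 54)²/54 = 256/54 = 4.7407
ch 4: (48 − 54)²/54 = 36/54 = 0.6667
ch 5: (48 − 54)²/54 = 36/54 = 0.6667
Sum = 6.259

6.259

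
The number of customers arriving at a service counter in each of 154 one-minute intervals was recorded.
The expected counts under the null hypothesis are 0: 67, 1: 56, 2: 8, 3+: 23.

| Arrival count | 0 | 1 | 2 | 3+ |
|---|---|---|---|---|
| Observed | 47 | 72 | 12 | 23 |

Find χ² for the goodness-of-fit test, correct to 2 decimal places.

12.54

χ² = (47−67)²/67 + (72−56)²/56 + (12−8)²/8 + (23−23)²/23
   = 5.970 + 4.571 + 2.000 + 0.000
Sum = 12.54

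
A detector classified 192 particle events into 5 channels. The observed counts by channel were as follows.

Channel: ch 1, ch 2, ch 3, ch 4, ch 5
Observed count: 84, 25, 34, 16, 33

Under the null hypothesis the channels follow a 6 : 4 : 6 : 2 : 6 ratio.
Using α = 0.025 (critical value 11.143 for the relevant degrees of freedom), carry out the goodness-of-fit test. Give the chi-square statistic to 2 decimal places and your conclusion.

Ratio total = 24. Expected counts: 192×6/24 = 48, 192×4/24 = 32, 192×6/24 = 48, 192×2/24 = 16, 192×6/24 = 48.
ch 1: (84 − 48)²/48 = 1296/48 = 27.000
ch 2: (25 − 32)²/32 = 49/32 = 1.531
ch 3: (34 − 48)²/48 = 196/48 = 4.083
ch 4: (16 − 16)²/16 = 0/16 = 0.000
ch 5: (33 − 48)²/48 = 225/48 = 4.688
Sum = 37.30
df = 4. Since 37.30 > 11.143, we reject H₀.

37.30; reject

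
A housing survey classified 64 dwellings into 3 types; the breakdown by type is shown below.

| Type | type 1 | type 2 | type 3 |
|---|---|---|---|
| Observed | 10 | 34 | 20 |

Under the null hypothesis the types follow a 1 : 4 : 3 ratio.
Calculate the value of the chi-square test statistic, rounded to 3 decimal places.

1.292

Ratio total = 8. Expected counts: 64×1/8 = 8, 64×4/8 = 32, 64×3/8 = 24.
type 1: (10 − 8)²/8 = 4/8 = 0.5000
type 2: (34 − 32)²/32 = 4/32 = 0.1250
type 3: (20 − 24)²/24 = 16/24 = 0.6667
Sum = 1.292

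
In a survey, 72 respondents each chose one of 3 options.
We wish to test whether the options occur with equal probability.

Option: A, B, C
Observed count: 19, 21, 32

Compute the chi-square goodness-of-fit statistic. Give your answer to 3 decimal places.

Expected count for each of the 3 categories: 72/3 = 24.
A: (19 − 24)²/24 = 25/24 = 1.0417
B: (21 − 24)²/24 = 9/24 = 0.3750
C: (32 − 24)²/24 = 64/24 = 2.6667
Sum = 4.083

4.083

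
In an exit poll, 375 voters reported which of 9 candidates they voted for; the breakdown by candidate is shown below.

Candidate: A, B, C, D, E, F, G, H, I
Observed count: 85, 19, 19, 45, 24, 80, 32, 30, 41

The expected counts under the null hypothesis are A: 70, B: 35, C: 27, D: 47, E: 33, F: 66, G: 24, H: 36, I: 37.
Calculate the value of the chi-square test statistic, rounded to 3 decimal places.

22.507

cat         O        E   (O−E)²/E
A          85       70     3.2143
B          19       35     7.3143
C          19       27     2.3704
D          45       47     0.0851
E          24       33     2.4545
F          80       66     2.9697
G          32       24     2.6667
H          30       36     1.0000
I          41       37     0.4324
Sum = 22.507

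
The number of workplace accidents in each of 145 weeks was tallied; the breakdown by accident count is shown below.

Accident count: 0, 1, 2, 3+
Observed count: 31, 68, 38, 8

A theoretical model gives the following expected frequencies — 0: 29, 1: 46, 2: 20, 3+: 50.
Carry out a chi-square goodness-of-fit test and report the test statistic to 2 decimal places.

62.14

0: (31 − 29)²/29 = 4/29 = 0.138
1: (68 − 46)²/46 = 484/46 = 10.522
2: (38 − 20)²/20 = 324/20 = 16.200
3+: (8 − 50)²/50 = 1764/50 = 35.280
Sum = 62.14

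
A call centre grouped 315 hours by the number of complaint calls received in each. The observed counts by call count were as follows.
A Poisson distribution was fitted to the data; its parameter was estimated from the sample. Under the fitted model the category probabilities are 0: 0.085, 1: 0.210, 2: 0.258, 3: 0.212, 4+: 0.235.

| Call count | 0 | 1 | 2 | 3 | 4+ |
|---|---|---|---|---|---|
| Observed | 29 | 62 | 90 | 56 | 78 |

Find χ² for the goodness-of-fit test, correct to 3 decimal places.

3.337

Expected counts E_i = n·p_i: 315×0.085 = 26.775, 315×0.210 = 66.15, 315×0.258 = 81.27, 315×0.212 = 66.78, 315×0.235 = 74.025.
0: (29 − 26.775)²/26.775 = 4.950625/26.775 = 0.1849
1: (62 − 66.15)²/66.15 = 17.2225/66.15 = 0.2604
2: (90 − 81.27)²/81.27 = 76.2129/81.27 = 0.9378
3: (56 − 66.78)²/66.78 = 116.2084/66.78 = 1.7402
4+: (78 − 74.025)²/74.025 = 15.800625/74.025 = 0.2134
Sum = 3.337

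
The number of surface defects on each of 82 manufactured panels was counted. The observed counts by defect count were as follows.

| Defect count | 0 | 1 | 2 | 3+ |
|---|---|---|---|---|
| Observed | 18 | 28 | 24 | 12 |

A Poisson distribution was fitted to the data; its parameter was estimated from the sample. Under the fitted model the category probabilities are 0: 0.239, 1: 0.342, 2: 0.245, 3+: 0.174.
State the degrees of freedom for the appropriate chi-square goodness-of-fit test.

There are k = 4 categories and 1 parameter estimated from the data, so df = 4 − 1 − 1 = 2.

2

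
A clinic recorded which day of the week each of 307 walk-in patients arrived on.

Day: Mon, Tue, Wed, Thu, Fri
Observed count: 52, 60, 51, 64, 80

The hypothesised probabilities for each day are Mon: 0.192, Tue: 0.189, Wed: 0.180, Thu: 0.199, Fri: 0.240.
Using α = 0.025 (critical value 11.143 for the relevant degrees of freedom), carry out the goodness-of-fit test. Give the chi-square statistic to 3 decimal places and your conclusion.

Expected counts E_i = n·p_i: 307×0.192 = 58.944, 307×0.189 = 58.023, 307×0.180 = 55.26, 307×0.199 = 61.093, 307×0.240 = 73.68.
χ² = (52−58.944)²/58.944 + (60−58.023)²/58.023 + (51−55.26)²/55.26 + (64−61.093)²/61.093 + (80−73.68)²/73.68
   = 0.8180 + 0.0674 + 0.3284 + 0.1383 + 0.5421
Sum = 1.894
df = 4. Since 1.894 < 11.143, we do not reject H₀.

1.894; do not reject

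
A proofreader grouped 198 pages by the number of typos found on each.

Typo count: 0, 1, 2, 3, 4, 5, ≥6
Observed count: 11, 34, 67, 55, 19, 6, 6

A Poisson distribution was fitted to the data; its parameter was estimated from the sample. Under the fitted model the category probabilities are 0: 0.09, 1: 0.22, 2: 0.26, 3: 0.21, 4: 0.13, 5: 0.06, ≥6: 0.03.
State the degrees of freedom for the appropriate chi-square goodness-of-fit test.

5

There are k = 7 categories and 1 parameter estimated from the data, so df = 7 − 1 − 1 = 5.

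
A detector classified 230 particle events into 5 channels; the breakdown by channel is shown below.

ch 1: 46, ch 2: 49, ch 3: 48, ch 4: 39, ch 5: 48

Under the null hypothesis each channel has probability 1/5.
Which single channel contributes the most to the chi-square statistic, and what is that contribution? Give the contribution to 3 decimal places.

ch 4, 1.065

Expected count for each of the 5 categories: 230/5 = 46.
cat         O        E   (O−E)²/E
ch 1       46       46     0.0000
ch 2       49       46     0.1957
ch 3       48       46     0.0870
ch 4       39       46     1.0652
ch 5       48       46     0.0870
The largest term is for ch 4: 1.065.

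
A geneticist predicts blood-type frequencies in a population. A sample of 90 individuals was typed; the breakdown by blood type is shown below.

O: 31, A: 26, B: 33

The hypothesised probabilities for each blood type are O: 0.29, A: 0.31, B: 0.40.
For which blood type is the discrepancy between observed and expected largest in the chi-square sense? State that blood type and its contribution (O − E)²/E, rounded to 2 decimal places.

O, 0.92

Expected counts E_i = n·p_i: 90×0.29 = 26.1, 90×0.31 = 27.9, 90×0.40 = 36.
cat         O        E   (O−E)²/E
O          31     26.1      0.920
A          26     27.9      0.129
B          33       36      0.250
The largest term is for O: 0.92.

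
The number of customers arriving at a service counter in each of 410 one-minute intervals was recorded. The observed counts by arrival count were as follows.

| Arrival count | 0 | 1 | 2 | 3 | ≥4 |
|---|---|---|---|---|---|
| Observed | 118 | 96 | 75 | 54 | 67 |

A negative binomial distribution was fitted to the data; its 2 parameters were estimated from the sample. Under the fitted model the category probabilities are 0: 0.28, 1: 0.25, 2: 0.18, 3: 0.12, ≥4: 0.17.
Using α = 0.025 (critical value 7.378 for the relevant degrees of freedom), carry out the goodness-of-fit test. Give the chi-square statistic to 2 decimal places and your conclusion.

1.09; do not reject

Expected counts E_i = n·p_i: 410×0.28 = 114.8, 410×0.25 = 102.5, 410×0.18 = 73.8, 410×0.12 = 49.2, 410×0.17 = 69.7.
0: (118 − 114.8)²/114.8 = 10.24/114.8 = 0.089
1: (96 − 102.5)²/102.5 = 42.25/102.5 = 0.412
2: (75 − 73.8)²/73.8 = 1.44/73.8 = 0.020
3: (54 − 49.2)²/49.2 = 23.04/49.2 = 0.468
≥4: (67 − 69.7)²/69.7 = 7.29/69.7 = 0.105
Sum = 1.09
df = 2. Since 1.09 < 7.378, we do not reject H₀.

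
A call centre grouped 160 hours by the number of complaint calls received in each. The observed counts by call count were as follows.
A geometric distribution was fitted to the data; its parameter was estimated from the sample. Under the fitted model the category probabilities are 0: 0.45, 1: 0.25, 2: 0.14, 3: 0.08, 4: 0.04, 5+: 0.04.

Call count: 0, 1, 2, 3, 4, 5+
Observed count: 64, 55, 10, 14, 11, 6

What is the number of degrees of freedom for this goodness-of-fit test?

There are k = 6 categories and 1 parameter estimated from the data, so df = 6 − 1 − 1 = 4.

4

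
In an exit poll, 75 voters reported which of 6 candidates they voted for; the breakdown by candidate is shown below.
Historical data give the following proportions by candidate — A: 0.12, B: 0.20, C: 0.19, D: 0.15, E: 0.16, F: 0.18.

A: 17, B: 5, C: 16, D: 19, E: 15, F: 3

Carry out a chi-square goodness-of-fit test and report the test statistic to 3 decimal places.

Expected counts E_i = n·p_i: 75×0.12 = 9, 75×0.20 = 15, 75×0.19 = 14.25, 75×0.15 = 11.25, 75×0.16 = 12, 75×0.18 = 13.5.
χ² = (17−9)²/9 + (5−15)²/15 + (16−14.25)²/14.25 + (19−11.25)²/11.25 + (15−12)²/12 + (3−13.5)²/13.5
   = 7.1111 + 6.6667 + 0.2149 + 5.3389 + 0.7500 + 8.1667
Sum = 28.248

28.248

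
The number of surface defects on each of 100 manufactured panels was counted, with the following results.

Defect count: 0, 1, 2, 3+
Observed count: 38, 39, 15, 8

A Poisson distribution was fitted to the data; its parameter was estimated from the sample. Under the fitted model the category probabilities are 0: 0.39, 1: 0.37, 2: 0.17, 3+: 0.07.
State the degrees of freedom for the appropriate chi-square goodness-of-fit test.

2

There are k = 4 categories and 1 parameter estimated from the data, so df = 4 − 1 − 1 = 2.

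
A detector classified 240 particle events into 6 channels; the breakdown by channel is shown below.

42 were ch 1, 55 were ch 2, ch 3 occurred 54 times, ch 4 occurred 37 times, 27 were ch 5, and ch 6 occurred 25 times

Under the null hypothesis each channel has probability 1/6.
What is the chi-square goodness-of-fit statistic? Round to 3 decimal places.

20.700

Expected count for each of the 6 categories: 240/6 = 40.
χ² = (42−40)²/40 + (55−40)²/40 + (54−40)²/40 + (37−40)²/40 + (27−40)²/40 + (25−40)²/40
   = 0.1000 + 5.6250 + 4.9000 + 0.2250 + 4.2250 + 5.6250
Sum = 20.700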